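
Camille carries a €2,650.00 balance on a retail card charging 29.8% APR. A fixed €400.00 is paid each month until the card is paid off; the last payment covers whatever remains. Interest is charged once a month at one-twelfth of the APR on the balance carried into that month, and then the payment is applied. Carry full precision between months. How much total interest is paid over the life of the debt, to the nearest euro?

Monthly rate r = 29.8%/12 = 2.48333% = 0.0248333.
Payoff takes n = ⌈−ln(1 − rB₀/P)/ln(1+r)⌉ = ⌈7.328⌉ = 8 payments; the last is €132.19.
Total paid = 7·€400.00 + €132.19 = €2,932.19.
Total interest = total paid − principal = €2,932.19 − €2,650.00 = €282.19.

€282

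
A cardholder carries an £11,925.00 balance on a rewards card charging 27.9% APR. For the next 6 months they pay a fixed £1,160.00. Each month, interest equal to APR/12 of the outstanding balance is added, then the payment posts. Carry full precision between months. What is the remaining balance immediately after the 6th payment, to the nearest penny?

Monthly rate r = 27.9%/12 = 2.325% = 0.02325.
Each month: B ← B·(1+r) − £1,160.00.
Month 1: interest £277.26; balance after payment £11,042.26.
Month 2: interest £256.73; balance after payment £10,138.99.
Month 3: interest £235.73; balance after payment £9,214.72.
Month 4: interest £214.24; balance after payment £8,268.96.
Month 5: interest £192.25; balance after payment £7,301.22.
Month 6: interest £169.75; balance after payment £6,310.97.

£6,310.97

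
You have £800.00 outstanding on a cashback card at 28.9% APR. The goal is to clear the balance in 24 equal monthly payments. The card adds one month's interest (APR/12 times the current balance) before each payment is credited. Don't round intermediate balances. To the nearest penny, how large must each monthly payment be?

Monthly rate r = 28.9%/12 = 2.40833% = 0.0240833.
Level-payment amortization: P = B₀·r / (1 − (1+r)^(−n)) = 800.00·0.0240833 / (1 − 1.02408^(−24)).
Denominator 1 − (1+r)^(−24) = 0.435124363.
P = 19.2667 / 0.435124363 ≈ 44.28.

£44.28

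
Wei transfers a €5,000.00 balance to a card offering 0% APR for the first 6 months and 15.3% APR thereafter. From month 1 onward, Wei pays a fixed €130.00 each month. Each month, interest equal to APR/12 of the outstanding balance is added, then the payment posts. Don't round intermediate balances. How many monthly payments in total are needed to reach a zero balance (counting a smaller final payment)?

Promo months 1–6 at r₀ = 0%/12 = 0; months 7+ at r₁ = 15.3%/12 = 0.01275.
After month 6 (no interest yet): B = €5,000.00 − 6·€130.00 = €4,220.00.
Then at r₁ with €130.00/mo: n₂ = −ln(1 − r₁·B/P)/ln(1+r₁) ≈ 42.17 → 43 more payments.

49 payments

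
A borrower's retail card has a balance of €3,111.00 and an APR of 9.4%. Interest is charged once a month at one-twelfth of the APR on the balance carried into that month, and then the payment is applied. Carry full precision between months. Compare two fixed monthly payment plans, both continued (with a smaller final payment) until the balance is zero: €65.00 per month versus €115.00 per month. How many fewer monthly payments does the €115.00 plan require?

30 fewer payments

Monthly rate r = 9.4%/12 = 0.783333% = 0.00783333.
At €65.00/mo: n = ⌈−ln(1 − rB₀/P)/ln(1+r)⌉ = 61 payments (last €14.20); total interest = total paid − €3,111.00 = €803.20.
At €115.00/mo: 31 payments (last €59.90); total interest €398.90.
Payments saved = 61 − 31 = 30.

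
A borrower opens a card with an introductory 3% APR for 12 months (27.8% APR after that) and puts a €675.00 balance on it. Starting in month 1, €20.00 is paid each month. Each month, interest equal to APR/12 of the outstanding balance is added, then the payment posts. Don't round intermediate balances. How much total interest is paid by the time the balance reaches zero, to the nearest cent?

Promo months 1–12 at r₀ = 3%/12 = 0.0025; months 13+ at r₁ = 27.8%/12 = 0.0231667.
After month 12: iterate B ← B·(1+r₀) − €20.00 for 12 months → €452.20.
Then at r₁ with €20.00/mo: n₂ = −ln(1 − r₁·B/P)/ln(1+r₁) ≈ 32.39 → 33 more payments.
Total paid = 44·€20.00 + €7.95 = €887.95; interest = €887.95 − €675.00 = €212.95.

€212.95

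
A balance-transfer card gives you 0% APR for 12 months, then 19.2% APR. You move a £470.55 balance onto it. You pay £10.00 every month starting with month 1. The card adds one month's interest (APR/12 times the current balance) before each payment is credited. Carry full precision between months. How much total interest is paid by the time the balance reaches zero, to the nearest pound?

£168

Promo months 1–12 at r₀ = 0%/12 = 0; months 13+ at r₁ = 19.2%/12 = 0.016.
After month 12 (no interest yet): B = £470.55 − 12·£10.00 = £350.55.
Then at r₁ with £10.00/mo: n₂ = −ln(1 − r₁·B/P)/ln(1+r₁) ≈ 51.85 → 52 more payments.
Total paid = 63·£10.00 + £8.48 = £638.48; interest = £638.48 − £470.55 = £167.93.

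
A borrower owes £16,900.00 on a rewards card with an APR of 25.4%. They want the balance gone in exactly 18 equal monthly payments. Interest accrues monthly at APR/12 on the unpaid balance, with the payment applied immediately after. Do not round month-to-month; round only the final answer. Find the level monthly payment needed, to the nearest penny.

£1,138.86

Monthly rate r = 25.4%/12 = 2.11667% = 0.0211667.
Level-payment amortization: P = B₀·r / (1 − (1+r)^(−n)) = 16900.00·0.0211667 / (1 − 1.02117^(−18)).
Denominator 1 − (1+r)^(−18) = 0.314100224.
P = 357.717 / 0.314100224 ≈ 1138.86.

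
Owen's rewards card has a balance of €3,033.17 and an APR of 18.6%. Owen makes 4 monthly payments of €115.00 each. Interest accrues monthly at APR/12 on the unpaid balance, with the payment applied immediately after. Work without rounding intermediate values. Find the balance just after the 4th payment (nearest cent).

Monthly rate r = 18.6%/12 = 1.55% = 0.0155.
Each month: B ← B·(1+r) − €115.00.
Month 1: interest €47.01; balance after payment €2,965.18.
Month 2: interest €45.96; balance after payment €2,896.14.
Month 3: interest €44.89; balance after payment €2,826.03.
Month 4: interest €43.80; balance after payment €2,754.84.

€2,754.84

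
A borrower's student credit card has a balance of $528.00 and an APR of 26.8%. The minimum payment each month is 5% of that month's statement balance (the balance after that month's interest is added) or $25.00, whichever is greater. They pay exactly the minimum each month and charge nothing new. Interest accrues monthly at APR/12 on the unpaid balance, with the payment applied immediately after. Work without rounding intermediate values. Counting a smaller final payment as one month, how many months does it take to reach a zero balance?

Monthly rate r = 26.8%/12 = 2.23333% = 0.0223333.
While 5% of the post-interest balance exceeds $25.00, each month B ← (B·(1+r))·(1 − 0.05), i.e. B shrinks by the factor (1+r)·0.95 = 0.97122.
This holds for months 1–3. Entering month 4 the balance is $483.71; 5% of the post-interest balance is now below $25.00, so the flat $25.00 minimum applies from here.
From month 4 a fixed $25.00 at rate r clears $483.71 in 26 more payments. Total: 3 + 26 = 29 months.

29 months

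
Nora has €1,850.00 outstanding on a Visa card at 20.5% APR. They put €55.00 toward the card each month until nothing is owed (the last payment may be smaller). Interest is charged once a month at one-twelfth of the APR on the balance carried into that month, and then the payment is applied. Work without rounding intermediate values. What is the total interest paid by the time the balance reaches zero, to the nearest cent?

€925.52

Monthly rate r = 20.5%/12 = 1.70833% = 0.0170833.
Payoff takes n = ⌈−ln(1 − rB₀/P)/ln(1+r)⌉ = ⌈50.462⌉ = 51 payments; the last is €25.52.
Total paid = 50·€55.00 + €25.52 = €2,775.52.
Total interest = total paid − principal = €2,775.52 − €1,850.00 = €925.52.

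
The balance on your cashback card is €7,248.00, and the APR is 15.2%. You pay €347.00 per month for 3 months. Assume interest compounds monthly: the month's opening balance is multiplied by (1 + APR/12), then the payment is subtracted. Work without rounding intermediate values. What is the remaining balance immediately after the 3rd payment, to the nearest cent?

Monthly rate r = 15.2%/12 = 1.26667% = 0.0126667.
Each month: B ← B·(1+r) − €347.00.
Month 1: interest €91.81; balance after payment €6,992.81.
Month 2: interest €88.58; balance after payment €6,734.38.
Month 3: interest €85.30; balance after payment €6,472.69.

€6,472.69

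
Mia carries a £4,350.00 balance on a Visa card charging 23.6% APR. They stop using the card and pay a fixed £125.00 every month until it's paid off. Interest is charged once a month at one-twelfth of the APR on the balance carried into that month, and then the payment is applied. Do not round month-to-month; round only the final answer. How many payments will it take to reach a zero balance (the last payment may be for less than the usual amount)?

Monthly rate r = 23.6%/12 = 1.96667% = 0.0196667.
Recurrence: B ← B·(1+r) − £125.00.
Month 1: interest £85.55; balance after payment £4,310.55.
Month 2: interest £84.77; balance after payment £4,270.32.
Closed form: n = −ln(1 − rB₀/P)/ln(1+r) = −ln(0.3156)/ln(1.01967) ≈ 59.216, so the balance reaches zero during payment 60.

60 months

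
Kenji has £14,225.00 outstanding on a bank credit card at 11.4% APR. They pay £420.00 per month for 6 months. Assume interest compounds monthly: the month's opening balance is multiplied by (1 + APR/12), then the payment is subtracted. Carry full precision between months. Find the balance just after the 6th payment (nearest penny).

Monthly rate r = 11.4%/12 = 0.95% = 0.0095.
Each month: B ← B·(1+r) − £420.00.
Month 1: interest £135.14; balance after payment £13,940.14.
Month 2: interest £132.43; balance after payment £13,652.57.
Month 3: interest £129.70; balance after payment £13,362.27.
Month 4: interest £126.94; balance after payment £13,069.21.
Month 5: interest £124.16; balance after payment £12,773.37.
Month 6: interest £121.35; balance after payment £12,474.71.

£12,474.71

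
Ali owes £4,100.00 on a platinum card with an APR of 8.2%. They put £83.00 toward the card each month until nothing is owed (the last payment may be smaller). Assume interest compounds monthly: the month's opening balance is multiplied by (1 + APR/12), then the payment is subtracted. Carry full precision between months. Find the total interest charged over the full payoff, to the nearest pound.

Monthly rate r = 8.2%/12 = 0.683333% = 0.00683333.
Payoff takes n = ⌈−ln(1 − rB₀/P)/ln(1+r)⌉ = ⌈60.471⌉ = 61 payments; the last is £39.13.
Total paid = 60·£83.00 + £39.13 = £5,019.13.
Total interest = total paid − principal = £5,019.13 − £4,100.00 = £919.13.

£919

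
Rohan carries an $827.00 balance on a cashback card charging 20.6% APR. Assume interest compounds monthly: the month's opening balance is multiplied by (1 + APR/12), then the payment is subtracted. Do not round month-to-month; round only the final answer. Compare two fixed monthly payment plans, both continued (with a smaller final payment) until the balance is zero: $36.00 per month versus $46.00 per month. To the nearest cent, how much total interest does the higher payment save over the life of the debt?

$63.16

Monthly rate r = 20.6%/12 = 1.71667% = 0.0171667.
At $36.00/mo: n = ⌈−ln(1 − rB₀/P)/ln(1+r)⌉ = 30 payments (last $16.69); total interest = total paid − $827.00 = $233.69.
At $46.00/mo: 22 payments (last $31.53); total interest $170.53.
Interest saved = $233.69 − $170.53 = $63.16.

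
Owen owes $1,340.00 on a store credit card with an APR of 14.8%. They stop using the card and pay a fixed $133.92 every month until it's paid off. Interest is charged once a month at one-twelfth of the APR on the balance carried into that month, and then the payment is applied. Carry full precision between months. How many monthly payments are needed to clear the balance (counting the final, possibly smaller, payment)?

11 payments

Monthly rate r = 14.8%/12 = 1.23333% = 0.0123333.
Recurrence: B ← B·(1+r) − $133.92.
Month 1: interest $16.53; balance after payment $1,222.61.
Month 2: interest $15.08; balance after payment $1,103.77.
Closed form: n = −ln(1 − rB₀/P)/ln(1+r) = −ln(0.87659)/ln(1.01233) ≈ 10.745, so the balance reaches zero during payment 11.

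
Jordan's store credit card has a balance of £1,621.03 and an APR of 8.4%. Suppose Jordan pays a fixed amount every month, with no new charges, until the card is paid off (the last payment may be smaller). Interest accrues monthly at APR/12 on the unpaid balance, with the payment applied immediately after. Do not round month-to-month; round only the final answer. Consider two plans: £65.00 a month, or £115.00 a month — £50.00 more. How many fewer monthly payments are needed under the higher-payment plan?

Monthly rate r = 8.4%/12 = 0.7% = 0.007.
At £65.00/mo: n = ⌈−ln(1 − rB₀/P)/ln(1+r)⌉ = 28 payments (last £32.78); total interest = total paid − £1,621.03 = £166.75.
At £115.00/mo: 15 payments (last £102.69); total interest £91.66.
Payments saved = 28 − 15 = 13.

13 fewer payments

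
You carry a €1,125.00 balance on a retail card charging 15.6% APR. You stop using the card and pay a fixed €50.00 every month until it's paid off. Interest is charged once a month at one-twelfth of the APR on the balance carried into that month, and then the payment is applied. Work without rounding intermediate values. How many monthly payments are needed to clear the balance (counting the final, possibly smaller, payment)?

Monthly rate r = 15.6%/12 = 1.3% = 0.013.
Recurrence: B ← B·(1+r) − €50.00.
Month 1: interest €14.62; balance after payment €1,089.62.
Month 2: interest €14.17; balance after payment €1,053.79.
Closed form: n = −ln(1 − rB₀/P)/ln(1+r) = −ln(0.7075)/ln(1.013) ≈ 26.789, so the balance reaches zero during payment 27.

27 months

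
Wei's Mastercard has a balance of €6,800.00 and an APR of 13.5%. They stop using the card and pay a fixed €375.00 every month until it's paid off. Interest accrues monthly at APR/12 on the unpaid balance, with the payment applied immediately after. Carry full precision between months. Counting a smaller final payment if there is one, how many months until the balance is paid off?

Monthly rate r = 13.5%/12 = 1.125% = 0.01125.
Recurrence: B ← B·(1+r) − €375.00.
Month 1: interest €76.50; balance after payment €6,501.50.
Month 2: interest €73.14; balance after payment €6,199.64.
Closed form: n = −ln(1 − rB₀/P)/ln(1+r) = −ln(0.796)/ln(1.01125) ≈ 20.394, so the balance reaches zero during payment 21.

21 months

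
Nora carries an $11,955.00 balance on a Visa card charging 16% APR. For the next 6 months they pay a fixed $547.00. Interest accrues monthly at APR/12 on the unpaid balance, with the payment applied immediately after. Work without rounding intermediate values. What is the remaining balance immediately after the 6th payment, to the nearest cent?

$9,550.49

Monthly rate r = 16%/12 = 1.33333% = 0.0133333.
Each month: B ← B·(1+r) − $547.00.
Month 1: interest $159.40; balance after payment $11,567.40.
Month 2: interest $154.23; balance after payment $11,174.63.
Month 3: interest $149.00; balance after payment $10,776.63.
Month 4: interest $143.69; balance after payment $10,373.32.
Month 5: interest $138.31; balance after payment $9,964.63.
Month 6: interest $132.86; balance after payment $9,550.49.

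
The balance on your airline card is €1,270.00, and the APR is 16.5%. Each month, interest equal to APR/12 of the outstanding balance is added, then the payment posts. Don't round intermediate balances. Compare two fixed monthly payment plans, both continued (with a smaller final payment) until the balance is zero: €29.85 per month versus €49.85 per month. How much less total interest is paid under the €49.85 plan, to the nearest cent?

€348.18

Monthly rate r = 16.5%/12 = 1.375% = 0.01375.
At €29.85/mo: n = ⌈−ln(1 − rB₀/P)/ln(1+r)⌉ = 65 payments (last €12.05); total interest = total paid − €1,270.00 = €652.45.
At €49.85/mo: 32 payments (last €28.92); total interest €304.27.
Interest saved = €652.45 − €304.27 = €348.18.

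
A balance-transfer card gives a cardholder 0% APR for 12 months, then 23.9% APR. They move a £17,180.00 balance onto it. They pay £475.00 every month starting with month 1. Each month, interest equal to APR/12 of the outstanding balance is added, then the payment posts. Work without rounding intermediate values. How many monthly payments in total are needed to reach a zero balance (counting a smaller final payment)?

Promo months 1–12 at r₀ = 0%/12 = 0; months 13+ at r₁ = 23.9%/12 = 0.0199167.
After month 12 (no interest yet): B = £17,180.00 − 12·£475.00 = £11,480.00.
Then at r₁ with £475.00/mo: n₂ = −ln(1 − r₁·B/P)/ln(1+r₁) ≈ 33.29 → 34 more payments.

46 months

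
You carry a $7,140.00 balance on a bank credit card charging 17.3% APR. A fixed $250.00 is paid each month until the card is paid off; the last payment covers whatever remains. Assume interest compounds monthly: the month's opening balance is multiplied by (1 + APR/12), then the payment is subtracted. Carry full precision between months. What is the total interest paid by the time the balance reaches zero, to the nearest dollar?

$2,127

Monthly rate r = 17.3%/12 = 1.44167% = 0.0144167.
Payoff takes n = ⌈−ln(1 − rB₀/P)/ln(1+r)⌉ = ⌈37.068⌉ = 38 payments; the last is $17.20.
Total paid = 37·$250.00 + $17.20 = $9,267.20.
Total interest = total paid − principal = $9,267.20 − $7,140.00 = $2,127.20.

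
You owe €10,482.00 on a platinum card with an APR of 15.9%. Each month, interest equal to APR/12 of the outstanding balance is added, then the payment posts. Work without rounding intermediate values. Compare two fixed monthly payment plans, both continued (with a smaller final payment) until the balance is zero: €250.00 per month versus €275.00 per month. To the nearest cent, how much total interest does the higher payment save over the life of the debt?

€708.35

Monthly rate r = 15.9%/12 = 1.325% = 0.01325.
At €250.00/mo: n = ⌈−ln(1 − rB₀/P)/ln(1+r)⌉ = 62 payments (last €151.70); total interest = total paid − €10,482.00 = €4,919.70.
At €275.00/mo: 54 payments (last €118.35); total interest €4,211.35.
Interest saved = €4,919.70 − €4,211.35 = €708.35.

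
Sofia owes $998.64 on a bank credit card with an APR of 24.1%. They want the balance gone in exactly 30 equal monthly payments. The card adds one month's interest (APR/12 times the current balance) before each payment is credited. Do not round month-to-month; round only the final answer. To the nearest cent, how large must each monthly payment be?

$44.64

Monthly rate r = 24.1%/12 = 2.00833% = 0.0200833.
Level-payment amortization: P = B₀·r / (1 − (1+r)^(−n)) = 998.64·0.0200833 / (1 − 1.02008^(−30)).
Denominator 1 − (1+r)^(−30) = 0.449280514.
P = 20.056 / 0.449280514 ≈ 44.64.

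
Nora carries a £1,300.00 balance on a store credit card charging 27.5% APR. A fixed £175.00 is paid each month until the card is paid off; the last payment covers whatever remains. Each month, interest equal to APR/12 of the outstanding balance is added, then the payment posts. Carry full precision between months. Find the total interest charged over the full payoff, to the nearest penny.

£141.70

Monthly rate r = 27.5%/12 = 2.29167% = 0.0229167.
Payoff takes n = ⌈−ln(1 − rB₀/P)/ln(1+r)⌉ = ⌈8.236⌉ = 9 payments; the last is £41.70.
Total paid = 8·£175.00 + £41.70 = £1,441.70.
Total interest = total paid − principal = £1,441.70 − £1,300.00 = £141.70.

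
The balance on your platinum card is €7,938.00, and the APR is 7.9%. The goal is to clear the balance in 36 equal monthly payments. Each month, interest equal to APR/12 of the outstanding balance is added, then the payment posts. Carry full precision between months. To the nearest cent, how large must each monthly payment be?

€248.38

Monthly rate r = 7.9%/12 = 0.658333% = 0.00658333.
Level-payment amortization: P = B₀·r / (1 − (1+r)^(−n)) = 7938.00·0.00658333 / (1 − 1.00658^(−36)).
Denominator 1 − (1+r)^(−36) = 0.21039565.
P = 52.2585 / 0.21039565 ≈ 248.38.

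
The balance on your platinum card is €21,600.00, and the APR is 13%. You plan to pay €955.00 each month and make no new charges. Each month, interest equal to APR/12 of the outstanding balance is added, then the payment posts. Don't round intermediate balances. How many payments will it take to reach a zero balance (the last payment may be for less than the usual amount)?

Monthly rate r = 13%/12 = 1.08333% = 0.0108333.
Recurrence: B ← B·(1+r) − €955.00.
Month 1: interest €234.00; balance after payment €20,879.00.
Month 2: interest €226.19; balance after payment €20,150.19.
Closed form: n = −ln(1 − rB₀/P)/ln(1+r) = −ln(0.75497)/ln(1.01083) ≈ 26.085, so the balance reaches zero during payment 27.

27 months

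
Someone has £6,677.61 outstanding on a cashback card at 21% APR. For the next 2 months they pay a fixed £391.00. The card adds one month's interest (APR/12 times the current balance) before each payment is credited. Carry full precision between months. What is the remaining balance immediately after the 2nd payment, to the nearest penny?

£6,124.53

Monthly rate r = 21%/12 = 1.75% = 0.0175.
Each month: B ← B·(1+r) − £391.00.
Month 1: interest £116.86; balance after payment £6,403.47.
Month 2: interest £112.06; balance after payment £6,124.53.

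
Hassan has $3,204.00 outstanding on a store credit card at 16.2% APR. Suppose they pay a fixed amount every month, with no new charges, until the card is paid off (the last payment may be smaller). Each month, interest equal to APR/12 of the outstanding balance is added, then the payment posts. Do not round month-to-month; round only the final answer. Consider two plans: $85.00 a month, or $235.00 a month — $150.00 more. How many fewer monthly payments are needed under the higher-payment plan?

Monthly rate r = 16.2%/12 = 1.35% = 0.0135.
At $85.00/mo: n = ⌈−ln(1 − rB₀/P)/ln(1+r)⌉ = 54 payments (last $2.13); total interest = total paid − $3,204.00 = $1,303.13.
At $235.00/mo: 16 payments (last $39.98); total interest $360.98.
Payments saved = 54 − 16 = 38.

38 fewer payments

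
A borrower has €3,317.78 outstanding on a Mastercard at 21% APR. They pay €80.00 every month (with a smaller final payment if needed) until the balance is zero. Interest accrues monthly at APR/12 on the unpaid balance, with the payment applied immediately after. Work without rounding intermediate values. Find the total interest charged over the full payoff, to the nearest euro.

Monthly rate r = 21%/12 = 1.75% = 0.0175.
Payoff takes n = ⌈−ln(1 − rB₀/P)/ln(1+r)⌉ = ⌈74.575⌉ = 75 payments; the last is €46.14.
Total paid = 74·€80.00 + €46.14 = €5,966.14.
Total interest = total paid − principal = €5,966.14 − €3,317.78 = €2,648.36.

€2,648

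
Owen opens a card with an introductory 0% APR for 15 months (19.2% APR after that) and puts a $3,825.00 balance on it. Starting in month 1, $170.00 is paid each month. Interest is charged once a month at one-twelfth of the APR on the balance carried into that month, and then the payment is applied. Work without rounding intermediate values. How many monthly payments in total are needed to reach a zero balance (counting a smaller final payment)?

24 months

Promo months 1–15 at r₀ = 0%/12 = 0; months 16+ at r₁ = 19.2%/12 = 0.016.
After month 15 (no interest yet): B = $3,825.00 − 15·$170.00 = $1,275.00.
Then at r₁ with $170.00/mo: n₂ = −ln(1 − r₁·B/P)/ln(1+r₁) ≈ 8.05 → 9 more payments.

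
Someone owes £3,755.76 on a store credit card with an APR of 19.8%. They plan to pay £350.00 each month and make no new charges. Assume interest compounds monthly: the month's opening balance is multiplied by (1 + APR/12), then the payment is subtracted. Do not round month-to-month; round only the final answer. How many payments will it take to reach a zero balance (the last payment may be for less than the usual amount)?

12 payments

Monthly rate r = 19.8%/12 = 1.65% = 0.0165.
Recurrence: B ← B·(1+r) − £350.00.
Month 1: interest £61.97; balance after payment £3,467.73.
Month 2: interest £57.22; balance after payment £3,174.95.
Closed form: n = −ln(1 − rB₀/P)/ln(1+r) = −ln(0.82294)/ln(1.0165) ≈ 11.907, so the balance reaches zero during payment 12.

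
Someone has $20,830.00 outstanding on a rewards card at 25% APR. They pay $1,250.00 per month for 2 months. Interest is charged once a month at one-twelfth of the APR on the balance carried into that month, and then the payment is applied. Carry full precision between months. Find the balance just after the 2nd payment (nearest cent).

Monthly rate r = 25%/12 = 2.08333% = 0.0208333.
Each month: B ← B·(1+r) − $1,250.00.
Month 1: interest $433.96; balance after payment $20,013.96.
Month 2: interest $416.96; balance after payment $19,180.92.

$19,180.92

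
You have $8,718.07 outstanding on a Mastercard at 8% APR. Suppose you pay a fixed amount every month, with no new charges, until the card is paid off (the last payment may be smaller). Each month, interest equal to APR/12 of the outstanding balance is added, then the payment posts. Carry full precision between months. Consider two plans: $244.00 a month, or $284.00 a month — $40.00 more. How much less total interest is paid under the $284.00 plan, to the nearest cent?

$204.00

Monthly rate r = 8%/12 = 0.666667% = 0.00666667.
At $244.00/mo: n = ⌈−ln(1 − rB₀/P)/ln(1+r)⌉ = 41 payments (last $230.94); total interest = total paid − $8,718.07 = $1,272.87.
At $284.00/mo: 35 payments (last $130.94); total interest $1,068.87.
Interest saved = $1,272.87 − $1,068.87 = $204.00.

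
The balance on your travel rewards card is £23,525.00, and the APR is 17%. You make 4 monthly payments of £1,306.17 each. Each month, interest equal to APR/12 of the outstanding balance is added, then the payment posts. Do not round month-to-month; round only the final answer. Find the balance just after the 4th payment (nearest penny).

£19,549.92

Monthly rate r = 17%/12 = 1.41667% = 0.0141667.
Each month: B ← B·(1+r) − £1,306.17.
Month 1: interest £333.27; balance after payment £22,552.10.
Month 2: interest £319.49; balance after payment £21,565.42.
Month 3: interest £305.51; balance after payment £20,564.76.
Month 4: interest £291.33; balance after payment £19,549.92.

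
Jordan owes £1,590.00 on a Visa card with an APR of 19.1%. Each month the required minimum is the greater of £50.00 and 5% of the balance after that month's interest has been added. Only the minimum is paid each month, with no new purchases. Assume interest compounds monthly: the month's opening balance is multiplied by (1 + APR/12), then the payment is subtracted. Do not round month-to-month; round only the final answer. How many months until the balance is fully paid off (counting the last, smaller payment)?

Monthly rate r = 19.1%/12 = 1.59167% = 0.0159167.
While 5% of the post-interest balance exceeds £50.00, each month B ← (B·(1+r))·(1 − 0.05), i.e. B shrinks by the factor (1+r)·0.95 = 0.96512.
This holds for months 1–14. Entering month 15 the balance is £967.25; 5% of the post-interest balance is now below £50.00, so the flat £50.00 minimum applies from here.
From month 15 a fixed £50.00 at rate r clears £967.25 in 24 more payments. Total: 14 + 24 = 38 months.

38 months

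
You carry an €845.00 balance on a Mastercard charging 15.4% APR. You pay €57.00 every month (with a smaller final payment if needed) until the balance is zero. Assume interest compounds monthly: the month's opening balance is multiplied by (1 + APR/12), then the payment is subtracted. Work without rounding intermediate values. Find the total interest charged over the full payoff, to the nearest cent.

Monthly rate r = 15.4%/12 = 1.28333% = 0.0128333.
Payoff takes n = ⌈−ln(1 − rB₀/P)/ln(1+r)⌉ = ⌈16.549⌉ = 17 payments; the last is €31.38.
Total paid = 16·€57.00 + €31.38 = €943.38.
Total interest = total paid − principal = €943.38 − €845.00 = €98.38.

€98.38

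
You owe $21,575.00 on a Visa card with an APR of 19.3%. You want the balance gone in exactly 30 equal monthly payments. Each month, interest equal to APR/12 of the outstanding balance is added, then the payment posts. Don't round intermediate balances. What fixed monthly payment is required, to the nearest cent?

$912.22

Monthly rate r = 19.3%/12 = 1.60833% = 0.0160833.
Level-payment amortization: P = B₀·r / (1 − (1+r)^(−n)) = 21575.00·0.0160833 / (1 − 1.01608^(−30)).
Denominator 1 − (1+r)^(−30) = 0.380387505.
P = 346.998 / 0.380387505 ≈ 912.22.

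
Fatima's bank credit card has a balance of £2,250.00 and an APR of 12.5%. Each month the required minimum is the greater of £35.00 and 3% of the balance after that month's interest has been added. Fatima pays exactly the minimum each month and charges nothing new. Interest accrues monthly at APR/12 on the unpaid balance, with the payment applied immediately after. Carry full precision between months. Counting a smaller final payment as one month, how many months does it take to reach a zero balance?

74 months

Monthly rate r = 12.5%/12 = 1.04167% = 0.0104167.
While 3% of the post-interest balance exceeds £35.00, each month B ← (B·(1+r))·(1 − 0.03), i.e. B shrinks by the factor (1+r)·0.97 = 0.9801.
This holds for months 1–34. Entering month 35 the balance is £1,136.16; 3% of the post-interest balance is now below £35.00, so the flat £35.00 minimum applies from here.
From month 35 a fixed £35.00 at rate r clears £1,136.16 in 40 more payments. Total: 34 + 40 = 74 months.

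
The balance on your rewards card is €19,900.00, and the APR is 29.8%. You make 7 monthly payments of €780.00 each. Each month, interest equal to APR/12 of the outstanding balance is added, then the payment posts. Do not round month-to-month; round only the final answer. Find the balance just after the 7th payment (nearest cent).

Monthly rate r = 29.8%/12 = 2.48333% = 0.0248333.
Each month: B ← B·(1+r) − €780.00.
Month 1: interest €494.18; balance after payment €19,614.18.
Month 2: interest €487.09; balance after payment €19,321.27.
Month 3: interest €479.81; balance after payment €19,021.08.
Month 4: interest €472.36; balance after payment €18,713.44.
Month 5: interest €464.72; balance after payment €18,398.15.
Month 6: interest €456.89; balance after payment €18,075.04.
Month 7: interest €448.86; balance after payment €17,743.91.

€17,743.91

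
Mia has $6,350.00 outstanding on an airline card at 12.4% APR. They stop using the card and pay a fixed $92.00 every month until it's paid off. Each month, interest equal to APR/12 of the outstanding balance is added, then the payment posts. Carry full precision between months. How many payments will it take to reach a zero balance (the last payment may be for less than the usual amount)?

Monthly rate r = 12.4%/12 = 1.03333% = 0.0103333.
Recurrence: B ← B·(1+r) − $92.00.
Month 1: interest $65.62; balance after payment $6,323.62.
Month 2: interest $65.34; balance after payment $6,296.96.
Closed form: n = −ln(1 − rB₀/P)/ln(1+r) = −ln(0.28678)/ln(1.01033) ≈ 121.500, so the balance reaches zero during payment 122.

122 months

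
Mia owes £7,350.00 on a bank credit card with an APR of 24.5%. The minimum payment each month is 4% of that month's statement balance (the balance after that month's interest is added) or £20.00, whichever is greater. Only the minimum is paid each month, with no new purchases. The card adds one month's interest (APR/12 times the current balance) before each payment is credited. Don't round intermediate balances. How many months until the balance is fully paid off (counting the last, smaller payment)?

Monthly rate r = 24.5%/12 = 2.04167% = 0.0204167.
While 4% of the post-interest balance exceeds £20.00, each month B ← (B·(1+r))·(1 − 0.04), i.e. B shrinks by the factor (1+r)·0.96 = 0.9796.
This holds for months 1–132. Entering month 133 the balance is £483.87; 4% of the post-interest balance is now below £20.00, so the flat £20.00 minimum applies from here.
From month 133 a fixed £20.00 at rate r clears £483.87 in 34 more payments. Total: 132 + 34 = 166 months.

166 months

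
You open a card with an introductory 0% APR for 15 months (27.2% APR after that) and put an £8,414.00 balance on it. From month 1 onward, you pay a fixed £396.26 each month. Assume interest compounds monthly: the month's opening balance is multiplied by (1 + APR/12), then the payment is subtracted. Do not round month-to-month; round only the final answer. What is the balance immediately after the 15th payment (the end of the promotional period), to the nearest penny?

Promo months 1–15 at r₀ = 0%/12 = 0; months 16+ at r₁ = 27.2%/12 = 0.0226667.
After month 15 (no interest yet): B = £8,414.00 − 15·£396.26 = £2,470.10.

£2,470.10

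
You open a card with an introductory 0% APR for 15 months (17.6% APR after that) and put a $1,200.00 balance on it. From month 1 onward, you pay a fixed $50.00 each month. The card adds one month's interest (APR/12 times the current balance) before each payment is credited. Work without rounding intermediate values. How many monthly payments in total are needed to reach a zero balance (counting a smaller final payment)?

Promo months 1–15 at r₀ = 0%/12 = 0; months 16+ at r₁ = 17.6%/12 = 0.0146667.
After month 15 (no interest yet): B = $1,200.00 − 15·$50.00 = $450.00.
Then at r₁ with $50.00/mo: n₂ = −ln(1 − r₁·B/P)/ln(1+r₁) ≈ 9.72 → 10 more payments.

25 payments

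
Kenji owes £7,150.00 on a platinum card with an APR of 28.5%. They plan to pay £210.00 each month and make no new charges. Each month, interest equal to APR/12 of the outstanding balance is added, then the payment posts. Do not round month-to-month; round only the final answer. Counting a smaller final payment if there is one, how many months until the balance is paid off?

Monthly rate r = 28.5%/12 = 2.375% = 0.02375.
Recurrence: B ← B·(1+r) − £210.00.
Month 1: interest £169.81; balance after payment £7,109.81.
Month 2: interest £168.86; balance after payment £7,068.67.
Closed form: n = −ln(1 − rB₀/P)/ln(1+r) = −ln(0.19137)/ln(1.02375) ≈ 70.447, so the balance reaches zero during payment 71.

71 payments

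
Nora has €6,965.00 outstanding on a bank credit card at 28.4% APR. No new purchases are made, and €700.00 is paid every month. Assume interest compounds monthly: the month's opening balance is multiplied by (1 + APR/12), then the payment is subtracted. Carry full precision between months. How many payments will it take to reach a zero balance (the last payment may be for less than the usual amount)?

Monthly rate r = 28.4%/12 = 2.36667% = 0.0236667.
Recurrence: B ← B·(1+r) − €700.00.
Month 1: interest €164.84; balance after payment €6,429.84.
Month 2: interest €152.17; balance after payment €5,882.01.
Closed form: n = −ln(1 − rB₀/P)/ln(1+r) = −ln(0.76452)/ln(1.02367) ≈ 11.479, so the balance reaches zero during payment 12.

12 months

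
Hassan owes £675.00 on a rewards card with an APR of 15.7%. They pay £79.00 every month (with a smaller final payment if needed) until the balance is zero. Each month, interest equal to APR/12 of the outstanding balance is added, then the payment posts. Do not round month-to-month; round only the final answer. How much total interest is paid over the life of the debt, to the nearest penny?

£45.53

Monthly rate r = 15.7%/12 = 1.30833% = 0.0130833.
Payoff takes n = ⌈−ln(1 − rB₀/P)/ln(1+r)⌉ = ⌈9.120⌉ = 10 payments; the last is £9.53.
Total paid = 9·£79.00 + £9.53 = £720.53.
Total interest = total paid − principal = £720.53 − £675.00 = £45.53.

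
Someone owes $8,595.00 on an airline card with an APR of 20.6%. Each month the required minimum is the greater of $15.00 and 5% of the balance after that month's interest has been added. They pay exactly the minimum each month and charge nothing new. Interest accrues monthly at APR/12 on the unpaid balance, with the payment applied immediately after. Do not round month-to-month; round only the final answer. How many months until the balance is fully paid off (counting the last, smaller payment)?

Monthly rate r = 20.6%/12 = 1.71667% = 0.0171667.
While 5% of the post-interest balance exceeds $15.00, each month B ← (B·(1+r))·(1 − 0.05), i.e. B shrinks by the factor (1+r)·0.95 = 0.96631.
This holds for months 1–99. Entering month 100 the balance is $288.87; 5% of the post-interest balance is now below $15.00, so the flat $15.00 minimum applies from here.
From month 100 a fixed $15.00 at rate r clears $288.87 in 24 more payments. Total: 99 + 24 = 123 months.

123 months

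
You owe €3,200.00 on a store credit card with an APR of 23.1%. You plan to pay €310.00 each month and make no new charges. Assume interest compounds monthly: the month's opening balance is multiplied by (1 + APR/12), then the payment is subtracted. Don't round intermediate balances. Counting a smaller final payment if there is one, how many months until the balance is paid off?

Monthly rate r = 23.1%/12 = 1.925% = 0.01925.
Recurrence: B ← B·(1+r) − €310.00.
Month 1: interest €61.60; balance after payment €2,951.60.
Month 2: interest €56.82; balance after payment €2,698.42.
Closed form: n = −ln(1 − rB₀/P)/ln(1+r) = −ln(0.80129)/ln(1.01925) ≈ 11.619, so the balance reaches zero during payment 12.

12 months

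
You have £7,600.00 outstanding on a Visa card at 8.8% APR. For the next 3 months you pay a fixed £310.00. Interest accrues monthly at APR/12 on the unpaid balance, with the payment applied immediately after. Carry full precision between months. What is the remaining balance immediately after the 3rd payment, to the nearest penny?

Monthly rate r = 8.8%/12 = 0.733333% = 0.00733333.
Each month: B ← B·(1+r) − £310.00.
Month 1: interest £55.73; balance after payment £7,345.73.
Month 2: interest £53.87; balance after payment £7,089.60.
Month 3: interest £51.99; balance after payment £6,831.59.

£6,831.59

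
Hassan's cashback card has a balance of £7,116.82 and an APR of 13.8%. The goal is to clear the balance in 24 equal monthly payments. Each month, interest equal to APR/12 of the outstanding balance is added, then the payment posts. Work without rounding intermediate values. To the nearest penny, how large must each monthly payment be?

£341.03

Monthly rate r = 13.8%/12 = 1.15% = 0.0115.
Level-payment amortization: P = B₀·r / (1 − (1+r)^(−n)) = 7116.82·0.0115 / (1 − 1.0115^(−24)).
Denominator 1 − (1+r)^(−24) = 0.239991045.
P = 81.8434 / 0.239991045 ≈ 341.03.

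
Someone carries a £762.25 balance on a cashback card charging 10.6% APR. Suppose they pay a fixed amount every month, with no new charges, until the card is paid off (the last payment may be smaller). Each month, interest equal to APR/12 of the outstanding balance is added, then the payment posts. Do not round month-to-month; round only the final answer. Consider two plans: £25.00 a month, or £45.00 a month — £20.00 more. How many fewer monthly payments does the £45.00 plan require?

Monthly rate r = 10.6%/12 = 0.883333% = 0.00883333.
At £25.00/mo: n = ⌈−ln(1 − rB₀/P)/ln(1+r)⌉ = 36 payments (last £17.03); total interest = total paid − £762.25 = £129.78.
At £45.00/mo: 19 payments (last £19.38); total interest £67.13.
Payments saved = 36 − 19 = 17.

17 fewer payments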